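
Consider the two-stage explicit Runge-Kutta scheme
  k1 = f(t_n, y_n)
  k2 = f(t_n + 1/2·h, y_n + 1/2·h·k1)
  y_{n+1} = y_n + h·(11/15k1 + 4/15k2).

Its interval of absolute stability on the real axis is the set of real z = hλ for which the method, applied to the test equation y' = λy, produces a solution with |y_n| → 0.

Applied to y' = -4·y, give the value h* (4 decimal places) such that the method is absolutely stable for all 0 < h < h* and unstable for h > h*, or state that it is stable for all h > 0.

On y'=λy, z=hλ:
  k1=λy_n ⇒ h·k1=z·y_n;  k2=λ(1+1/2z)y_n ⇒ h·k2=z(1+1/2z)y_n
  y_{n+1}/y_n = 1 + 11/15z + 4/15z(1+1/2z) = 1 + z + 2/15z²
  Hence R(z) = 1 + z + 2/15z².

Boundary: |R(x)|=1, x<0.
x=-1.59: |R|=0.2529
R=1: x+2/15x²=0 ⇒ x=−15/2=-7.5000; min R=1−1/(4·2/15)=-0.8750>−1
Confirm numerically:
  x=-5.122: |R|=0.62402 <1
  x=-4.233: |R|=0.84389 <1
  x=-3.771: |R|=0.87494 <1
  x=-8.075: |R|=1.61908 >1
  x=-7.958: |R|=1.48597 >1
  x=-7.646: |R|=1.14884 >1
Interval (-7.5000, 0).

(-7.5000,0); λ=-4 ⇒ h* = (15/2)/4 = 1.8750.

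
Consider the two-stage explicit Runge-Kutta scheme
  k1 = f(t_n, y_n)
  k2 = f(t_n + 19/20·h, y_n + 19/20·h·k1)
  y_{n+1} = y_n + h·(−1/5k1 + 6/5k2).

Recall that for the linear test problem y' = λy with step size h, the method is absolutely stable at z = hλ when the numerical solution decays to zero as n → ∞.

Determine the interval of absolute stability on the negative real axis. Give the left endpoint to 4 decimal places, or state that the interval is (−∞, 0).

z∈(-0.8772,0).

Test eqn y'=λy, z=hλ:
  k1=λy_n ⇒ h·k1=z·y_n;  k2=λ(1+19/20z)y_n ⇒ h·k2=z(1+19/20z)y_n
  y_{n+1}/y_n = 1 − 1/5z + 6/5z(1+19/20z) = 1 + z + 57/50z²
  Hence R(z) = 1 + z + 57/50z².

Solve |R(x)|<1 on ℝ⁻.
x=-0.83: |R|=0.9553
R=1: x+57/50x²=0 ⇒ x=−50/57=-0.8772; min R=1−1/(4·57/50)=0.7807>−1
Confirm numerically:
  x=-0.795: |R|=0.92551 <1
  x=-0.572: |R|=0.80099 <1
  x=-0.551: |R|=0.79511 <1
  x=-0.953: |R|=1.08236 >1
  x=-0.899: |R|=1.02235 >1
Interval (-0.8772, 0).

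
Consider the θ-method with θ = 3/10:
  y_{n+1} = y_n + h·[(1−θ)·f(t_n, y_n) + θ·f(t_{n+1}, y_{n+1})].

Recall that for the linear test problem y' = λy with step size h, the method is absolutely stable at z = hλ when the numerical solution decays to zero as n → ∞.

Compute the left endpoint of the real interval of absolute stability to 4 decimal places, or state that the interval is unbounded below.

Set f=λy, z=hλ:
  y_{n+1} = y_n + z·[7/10·y_n + 3/10·y_{n+1}] ⇒ (1 − 3/10z)y_{n+1} = (1 + 7/10z)y_n
  Hence R(z) = (1 + 7/10z)/(1 − 3/10z).

Need |R(x)|<1, x<0.
x=-0.79: |R|=0.3614
R=−1: 1+7/10x = −1+3/10x ⇒ -2/5x=2 ⇒ x=2/(-2/5)=-5.0000
Confirm numerically:
  x=-2.585: |R|=0.45593 <1
  x=-2.229: |R|=0.33577 <1
  x=-2.066: |R|=0.27547 <1
  x=-5.364: |R|=1.05580 >1
  x=-5.304: |R|=1.04693 >1
  x=-5.257: |R|=1.03989 >1
So |R|<1 on (-5.0000, 0).

z* = -5.0000.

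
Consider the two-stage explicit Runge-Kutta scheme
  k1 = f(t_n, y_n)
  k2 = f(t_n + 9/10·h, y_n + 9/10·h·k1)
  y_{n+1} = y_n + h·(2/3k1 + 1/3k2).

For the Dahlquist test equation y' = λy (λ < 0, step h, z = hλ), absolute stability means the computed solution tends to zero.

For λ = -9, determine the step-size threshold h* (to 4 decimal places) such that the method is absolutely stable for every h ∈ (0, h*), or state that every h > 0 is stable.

(-3.3333,0); λ=-9 ⇒ h* = (10/3)/9 = 0.3704.

Test eqn y'=λy, z=hλ:
  k1=λy_n ⇒ h·k1=z·y_n;  k2=λ(1+9/10z)y_n ⇒ h·k2=z(1+9/10z)y_n
  y_{n+1}/y_n = 1 + 2/3z + 1/3z(1+9/10z) = 1 + z + 3/10z²
  ⇒ R(z) = 1 + z + 3/10z².

Solve |R(x)|<1 on ℝ⁻.
x=-1.41: |R|=0.1864
R=1: x+3/10x²=0 ⇒ x=−10/3=-3.3333; min R=1−1/(4·3/10)=0.1667>−1
Confirm numerically:
  x=-3.224: |R|=0.89425 <1
  x=-3.062: |R|=0.75075 <1
  x=-3.014: |R|=0.71126 <1
  x=-1.757: |R|=0.16911 <1
  x=-3.806: |R|=1.53969 >1
  x=-3.677: |R|=1.37910 >1
Interval (-3.3333, 0).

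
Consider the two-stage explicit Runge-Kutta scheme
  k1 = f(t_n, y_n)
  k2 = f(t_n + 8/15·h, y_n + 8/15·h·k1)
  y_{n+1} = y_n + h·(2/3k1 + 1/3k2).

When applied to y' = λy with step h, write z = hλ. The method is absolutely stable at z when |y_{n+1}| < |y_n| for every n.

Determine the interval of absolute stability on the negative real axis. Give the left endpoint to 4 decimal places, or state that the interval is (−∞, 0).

Set f=λy, z=hλ:
  k1=λy_n ⇒ h·k1=z·y_n;  k2=λ(1+8/15z)y_n ⇒ h·k2=z(1+8/15z)y_n
  y_{n+1}/y_n = 1 + 2/3z + 1/3z(1+8/15z) = 1 + z + 8/45z²
  Hence R(z) = 1 + z + 8/45z².

Need |R(x)|<1, x<0.
x=-1.17: |R|=0.0734
R=1: x+8/45x²=0 ⇒ x=−45/8=-5.6250; min R=1−1/(4·8/45)=-0.4062>−1
Confirm numerically:
  x=-5.034: |R|=0.47109 <1
  x=-4.863: |R|=0.34123 <1
  x=-3.846: |R|=0.21636 <1
  x=-6.201: |R|=1.63498 >1
  x=-5.966: |R|=1.36167 >1
  x=-5.786: |R|=1.16561 >1
Interval (-5.6250, 0).

z∈(-5.6250,0).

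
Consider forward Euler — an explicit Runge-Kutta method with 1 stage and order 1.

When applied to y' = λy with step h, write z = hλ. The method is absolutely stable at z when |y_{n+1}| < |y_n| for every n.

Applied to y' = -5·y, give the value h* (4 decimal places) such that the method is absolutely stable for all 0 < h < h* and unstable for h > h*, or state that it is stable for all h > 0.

(-2.0000,0); λ=-5 ⇒ h* = 0.4000.

With y'=λy (z=hλ):
  order 1, 1-stage ⇒ R(z)=1+z
  (e.g. R(-1.61)=-0.61000, |R|=0.61000)

Find x<0 with |R(x)|<1.
x=-1.61: |R|=0.6100
|R(-1.96)|=0.9600 |R(-1.16)|=0.1600 |R(-0.57)|=0.4300
Bisect:
  x_lo=-2.8315 |R|=1.8315  x_hi=-0.1942 |R|=0.8058
  mid=-1.51289 |R|=0.51289 →hi
  mid=-2.17222 |R|=1.17222 →lo
  mid=-1.84256 |R|=0.84256 →hi
  mid=-2.00739 |R|=1.00739 →lo
  mid=-1.92497 |R|=0.92497 →hi
  mid=-1.96618 |R|=0.96618 →hi
  mid=-1.98678 |R|=0.98678 →hi
  mid=-1.99709 |R|=0.99709 →hi
  mid=-2.00224 |R|=1.00224 →lo
  mid=-1.99966 |R|=0.99966 →hi
  ...
  [-2.00014,-1.99998] ⇒ x*=-2.0000
Interval (-2.0000, 0).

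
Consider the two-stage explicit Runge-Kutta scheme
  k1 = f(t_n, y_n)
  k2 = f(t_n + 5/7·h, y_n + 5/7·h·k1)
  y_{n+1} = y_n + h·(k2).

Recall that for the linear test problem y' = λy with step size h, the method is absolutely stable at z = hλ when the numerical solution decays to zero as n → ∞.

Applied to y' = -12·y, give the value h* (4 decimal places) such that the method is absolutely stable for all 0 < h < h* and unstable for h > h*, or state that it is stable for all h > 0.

(-1.4000,0); λ=-12 ⇒ h* = (7/5)/12 = 0.1167.

Test eqn y'=λy, z=hλ:
  k1=λy_n ⇒ h·k1=z·y_n;  k2=λ(1+5/7z)y_n ⇒ h·k2=z(1+5/7z)y_n
  y_{n+1}/y_n = 1 + z(1+5/7z) = 1 + z + 5/7z²
  R(z) = 1 + z + 5/7z².

Boundary: |R(x)|=1, x<0.
x=-0.55: |R|=0.6661
R=1: x+5/7x²=0 ⇒ x=−7/5=-1.4000; min R=1−1/(4·5/7)=0.6500>−1
Confirm numerically:
  x=-1.140: |R|=0.78829 <1
  x=-0.913: |R|=0.68241 <1
  x=-0.867: |R|=0.66992 <1
  x=-1.666: |R|=1.31654 >1
  x=-1.621: |R|=1.25589 >1
  x=-1.552: |R|=1.16850 >1
Interval (-1.4000, 0).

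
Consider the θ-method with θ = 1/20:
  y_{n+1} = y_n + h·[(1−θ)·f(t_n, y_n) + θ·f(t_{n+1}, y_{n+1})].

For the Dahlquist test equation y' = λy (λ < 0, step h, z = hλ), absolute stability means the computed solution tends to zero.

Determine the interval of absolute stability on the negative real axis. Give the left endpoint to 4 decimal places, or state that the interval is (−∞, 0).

Set f=λy, z=hλ:
  y_{n+1} = y_n + z·[19/20·y_n + 1/20·y_{n+1}] ⇒ (1 − 1/20z)y_{n+1} = (1 + 19/20z)y_n
  R(z) = (1 + 19/20z)/(1 − 1/20z).

Find x<0 with |R(x)|<1.
x=-0.64: |R|=0.3798
R=−1: 1+19/20x = −1+1/20x ⇒ -9/10x=2 ⇒ x=2/(-9/10)=-2.2222
Confirm numerically:
  x=-1.894: |R|=0.73015 <1
  x=-1.780: |R|=0.63453 <1
  x=-1.596: |R|=0.47805 <1
  x=-1.537: |R|=0.42731 <1
  x=-2.569: |R|=1.27657 >1
  x=-2.465: |R|=1.19452 >1
  x=-2.384: |R|=1.13009 >1
Stable set (-2.2222, 0).

(-2.2222, 0).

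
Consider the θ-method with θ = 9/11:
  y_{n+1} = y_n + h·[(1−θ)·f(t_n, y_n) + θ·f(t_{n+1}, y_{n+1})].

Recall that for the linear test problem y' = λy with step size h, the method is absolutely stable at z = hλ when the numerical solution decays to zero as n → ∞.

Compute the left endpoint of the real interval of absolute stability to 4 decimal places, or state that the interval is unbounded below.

Test eqn y'=λy, z=hλ:
  y_{n+1} = y_n + z·[2/11·y_n + 9/11·y_{n+1}] ⇒ (1 − 9/11z)y_{n+1} = (1 + 2/11z)y_n
  R(z) = (1 + 2/11z)/(1 − 9/11z).

Find x<0 with |R(x)|<1.
x=-0.95: |R|=0.4655
x=-2: |R|=0.2414
x=-10: |R|=0.0891
x=-100: |R|=0.2075
θ=9/11≥1/2 ⇒ |1+2/11x|<|1−9/11x| ∀x<0 ⇒ unbounded interval.

(−∞, 0) — no finite endpoint.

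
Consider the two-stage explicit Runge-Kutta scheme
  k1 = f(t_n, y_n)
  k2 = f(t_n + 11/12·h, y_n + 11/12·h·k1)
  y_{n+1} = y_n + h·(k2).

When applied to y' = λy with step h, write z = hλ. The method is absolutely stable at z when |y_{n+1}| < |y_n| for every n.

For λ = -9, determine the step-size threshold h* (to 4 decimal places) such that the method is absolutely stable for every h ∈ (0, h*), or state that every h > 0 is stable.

Set f=λy, z=hλ:
  k1=λy_n ⇒ h·k1=z·y_n;  k2=λ(1+11/12z)y_n ⇒ h·k2=z(1+11/12z)y_n
  y_{n+1}/y_n = 1 + z(1+11/12z) = 1 + z + 11/12z²
  R(z) = 1 + z + 11/12z².

Find x<0 with |R(x)|<1.
x=-0.74: |R|=0.7620
R=1: x+11/12x²=0 ⇒ x=−12/11=-1.0909; min R=1−1/(4·11/12)=0.7273>−1
Confirm numerically:
  x=-0.908: |R|=0.84776 <1
  x=-0.830: |R|=0.80149 <1
  x=-0.527: |R|=0.72758 <1
  x=-0.507: |R|=0.72863 <1
  x=-1.596: |R|=1.73895 >1
  x=-1.372: |R|=1.35352 >1
Stable set (-1.0909, 0).

(-1.0909,0); λ=-9 ⇒ h* = (12/11)/9 = 0.1212.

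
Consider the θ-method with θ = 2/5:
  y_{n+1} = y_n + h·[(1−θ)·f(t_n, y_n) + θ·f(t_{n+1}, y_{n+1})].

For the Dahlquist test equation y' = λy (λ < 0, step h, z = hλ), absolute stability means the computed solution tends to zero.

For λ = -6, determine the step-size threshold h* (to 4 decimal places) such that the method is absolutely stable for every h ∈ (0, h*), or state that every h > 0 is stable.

Test eqn y'=λy, z=hλ:
  y_{n+1} = y_n + z·[3/5·y_n + 2/5·y_{n+1}] ⇒ (1 − 2/5z)y_{n+1} = (1 + 3/5z)y_n
  so R(z) = (1 + 3/5z)/(1 − 2/5z).

Solve |R(x)|<1 on ℝ⁻.
x=-1.05: |R|=0.2606
R=−1: 1+3/5x = −1+2/5x ⇒ -1/5x=2 ⇒ x=2/(-1/5)=-10.0000
Confirm numerically:
  x=-9.626: |R|=0.98458 <1
  x=-9.545: |R|=0.98111 <1
  x=-5.204: |R|=0.68873 <1
  x=-10.585: |R|=1.02235 >1
  x=-10.260: |R|=1.01019 >1
  x=-10.117: |R|=1.00464 >1
Stable set (-10.0000, 0).

(-10.0000,0); λ=-6 ⇒ h* = (10)/6 = 1.6667.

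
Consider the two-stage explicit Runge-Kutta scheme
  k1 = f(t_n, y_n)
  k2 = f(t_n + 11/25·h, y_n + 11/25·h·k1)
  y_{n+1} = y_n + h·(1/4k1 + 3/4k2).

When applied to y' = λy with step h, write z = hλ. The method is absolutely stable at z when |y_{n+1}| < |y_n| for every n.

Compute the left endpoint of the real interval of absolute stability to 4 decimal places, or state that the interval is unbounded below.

z* = -3.0303.

On y'=λy, z=hλ:
  k1=λy_n ⇒ h·k1=z·y_n;  k2=λ(1+11/25z)y_n ⇒ h·k2=z(1+11/25z)y_n
  y_{n+1}/y_n = 1 + 1/4z + 3/4z(1+11/25z) = 1 + z + 33/100z²
  Hence R(z) = 1 + z + 33/100z².

Boundary: |R(x)|=1, x<0.
x=-1.31: |R|=0.2563
R=1: x+33/100x²=0 ⇒ x=−100/33=-3.0303; min R=1−1/(4·33/100)=0.2424>−1
Confirm numerically:
  x=-2.086: |R|=0.34996 <1
  x=-1.764: |R|=0.26286 <1
  x=-1.737: |R|=0.25867 <1
  x=-1.332: |R|=0.25349 <1
  x=-3.398: |R|=1.41231 >1
  x=-3.128: |R|=1.10085 >1
Interval (-3.0303, 0).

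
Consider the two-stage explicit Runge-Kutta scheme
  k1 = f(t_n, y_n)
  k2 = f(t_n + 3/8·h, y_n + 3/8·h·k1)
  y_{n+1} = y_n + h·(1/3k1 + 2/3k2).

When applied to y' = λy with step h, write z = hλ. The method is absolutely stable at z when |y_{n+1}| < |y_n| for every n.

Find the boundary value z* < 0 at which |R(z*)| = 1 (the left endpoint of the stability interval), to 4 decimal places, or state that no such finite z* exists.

On y'=λy, z=hλ:
  k1=λy_n ⇒ h·k1=z·y_n;  k2=λ(1+3/8z)y_n ⇒ h·k2=z(1+3/8z)y_n
  y_{n+1}/y_n = 1 + 1/3z + 2/3z(1+3/8z) = 1 + z + 1/4z²
  ⇒ R(z) = 1 + z + 1/4z².

Need |R(x)|<1, x<0.
x=-1.17: |R|=0.1722
R=1: x+1/4x²=0 ⇒ x=−4=-4.0000; min R=1−1/(4·1/4)=0.0000>−1
Confirm numerically:
  x=-3.856: |R|=0.86118 <1
  x=-2.491: |R|=0.06027 <1
  x=-2.136: |R|=0.00462 <1
  x=-4.262: |R|=1.27916 >1
  x=-4.140: |R|=1.14490 >1
Interval (-4.0000, 0).

left endpoint -4.0000.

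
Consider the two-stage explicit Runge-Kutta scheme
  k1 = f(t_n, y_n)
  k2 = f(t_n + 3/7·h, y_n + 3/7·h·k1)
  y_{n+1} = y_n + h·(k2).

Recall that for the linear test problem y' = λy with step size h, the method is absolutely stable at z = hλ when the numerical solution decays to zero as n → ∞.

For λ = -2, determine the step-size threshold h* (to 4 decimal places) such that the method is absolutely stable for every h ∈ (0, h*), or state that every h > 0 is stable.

On y'=λy, z=hλ:
  k1=λy_n ⇒ h·k1=z·y_n;  k2=λ(1+3/7z)y_n ⇒ h·k2=z(1+3/7z)y_n
  y_{n+1}/y_n = 1 + z(1+3/7z) = 1 + z + 3/7z²
  R(z) = 1 + z + 3/7z².

Solve |R(x)|<1 on ℝ⁻.
x=-1.4: |R|=0.4400
R=1: x+3/7x²=0 ⇒ x=−7/3=-2.3333; min R=1−1/(4·3/7)=0.4167>−1
Confirm numerically:
  x=-1.964: |R|=0.68913 <1
  x=-1.277: |R|=0.42188 <1
  x=-1.028: |R|=0.42491 <1
  x=-2.740: |R|=1.47754 >1
  x=-2.636: |R|=1.34193 >1
Interval (-2.3333, 0).

(-2.3333,0); λ=-2 ⇒ h* = (7/3)/2 = 1.1667.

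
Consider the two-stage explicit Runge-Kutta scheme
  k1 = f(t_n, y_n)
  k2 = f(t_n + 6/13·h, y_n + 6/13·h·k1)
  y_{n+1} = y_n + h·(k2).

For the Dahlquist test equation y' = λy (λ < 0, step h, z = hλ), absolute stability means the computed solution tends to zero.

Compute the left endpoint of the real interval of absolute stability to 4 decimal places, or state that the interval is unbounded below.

z* = -2.1667.

Test eqn y'=λy, z=hλ:
  k1=λy_n ⇒ h·k1=z·y_n;  k2=λ(1+6/13z)y_n ⇒ h·k2=z(1+6/13z)y_n
  y_{n+1}/y_n = 1 + z(1+6/13z) = 1 + z + 6/13z²
  ⇒ R(z) = 1 + z + 6/13z².

Need |R(x)|<1, x<0.
x=-1.51: |R|=0.5424
R=1: x+6/13x²=0 ⇒ x=−13/6=-2.1667; min R=1−1/(4·6/13)=0.4583>−1
Confirm numerically:
  x=-1.695: |R|=0.63101 <1
  x=-1.613: |R|=0.58782 <1
  x=-1.289: |R|=0.47786 <1
  x=-0.982: |R|=0.46307 <1
  x=-2.222: |R|=1.05675 >1
  x=-2.215: |R|=1.04941 >1
So |R|<1 on (-2.1667, 0).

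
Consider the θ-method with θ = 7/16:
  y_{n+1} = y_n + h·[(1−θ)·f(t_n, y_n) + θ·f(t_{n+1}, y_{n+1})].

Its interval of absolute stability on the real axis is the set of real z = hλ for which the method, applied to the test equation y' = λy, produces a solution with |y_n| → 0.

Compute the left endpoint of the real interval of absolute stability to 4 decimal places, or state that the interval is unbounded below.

With y'=λy (z=hλ):
  y_{n+1} = y_n + z·[9/16·y_n + 7/16·y_{n+1}] ⇒ (1 − 7/16z)y_{n+1} = (1 + 9/16z)y_n
  R(z) = (1 + 9/16z)/(1 − 7/16z).

Boundary: |R(x)|=1, x<0.
x=-0.43: |R|=0.6381
R=−1: 1+9/16x = −1+7/16x ⇒ -1/8x=2 ⇒ x=2/(-1/8)=-16.0000
Confirm numerically:
  x=-14.318: |R|=0.97106 <1
  x=-12.013: |R|=0.92033 <1
  x=-7.935: |R|=0.77455 <1
  x=-16.546: |R|=1.00828 >1
  x=-16.376: |R|=1.00576 >1
Interval (-16.0000, 0).

left endpoint -16.0000.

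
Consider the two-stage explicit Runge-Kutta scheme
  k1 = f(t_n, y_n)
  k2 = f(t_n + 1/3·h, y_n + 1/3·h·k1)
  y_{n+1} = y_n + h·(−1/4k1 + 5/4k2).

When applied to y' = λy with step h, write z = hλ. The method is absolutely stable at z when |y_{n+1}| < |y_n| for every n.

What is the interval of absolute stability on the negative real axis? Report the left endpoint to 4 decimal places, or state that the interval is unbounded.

(-2.4000, 0).

Test eqn y'=λy, z=hλ:
  k1=λy_n ⇒ h·k1=z·y_n;  k2=λ(1+1/3z)y_n ⇒ h·k2=z(1+1/3z)y_n
  y_{n+1}/y_n = 1 − 1/4z + 5/4z(1+1/3z) = 1 + z + 5/12z²
  ⇒ R(z) = 1 + z + 5/12z².

Boundary: |R(x)|=1, x<0.
x=-0.66: |R|=0.5215
R=1: x+5/12x²=0 ⇒ x=−12/5=-2.4000; min R=1−1/(4·5/12)=0.4000>−1
Confirm numerically:
  x=-2.346: |R|=0.94722 <1
  x=-2.293: |R|=0.89777 <1
  x=-1.294: |R|=0.40368 <1
  x=-2.739: |R|=1.38688 >1
  x=-2.585: |R|=1.19926 >1
Stable set (-2.4000, 0).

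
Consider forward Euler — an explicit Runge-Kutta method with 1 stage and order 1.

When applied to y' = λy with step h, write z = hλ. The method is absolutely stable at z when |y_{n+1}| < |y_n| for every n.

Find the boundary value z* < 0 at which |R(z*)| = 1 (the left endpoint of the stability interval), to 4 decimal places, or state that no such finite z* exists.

z* = -2.0000.

With y'=λy (z=hλ):
  order 1, 1-stage ⇒ R(z)=1+z
  (e.g. R(-1.15)=-0.15000, |R|=0.15000)

Need |R(x)|<1, x<0.
x=-1.15: |R|=0.1500
|R(-1.36)|=0.3600 |R(-1.21)|=0.2100 |R(-0.68)|=0.3200
Bisect:
  x_lo=-2.5772 |R|=1.5772  x_hi=-0.2611 |R|=0.7389
  mid=-1.41919 |R|=0.41919 →hi
  mid=-1.99821 |R|=0.99821 →hi
  mid=-2.28772 |R|=1.28772 →lo
  mid=-2.14296 |R|=1.14296 →lo
  mid=-2.07059 |R|=1.07059 →lo
  mid=-2.03440 |R|=1.03440 →lo
  mid=-2.01630 |R|=1.01630 →lo
  mid=-2.00726 |R|=1.00726 →lo
  ...
  [-2.00005,-1.99991] ⇒ x*=-2.0000
Stable set (-2.0000, 0).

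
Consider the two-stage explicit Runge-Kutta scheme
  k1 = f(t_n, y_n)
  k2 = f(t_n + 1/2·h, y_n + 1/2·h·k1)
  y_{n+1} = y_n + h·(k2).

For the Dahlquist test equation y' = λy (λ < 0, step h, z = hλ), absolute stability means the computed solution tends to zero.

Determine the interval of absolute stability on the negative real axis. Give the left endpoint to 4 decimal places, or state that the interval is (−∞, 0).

On y'=λy, z=hλ:
  k1=λy_n ⇒ h·k1=z·y_n;  k2=λ(1+1/2z)y_n ⇒ h·k2=z(1+1/2z)y_n
  y_{n+1}/y_n = 1 + z(1+1/2z) = 1 + z + 1/2z²
  R(z) = 1 + z + 1/2z².

Solve |R(x)|<1 on ℝ⁻.
x=-0.32: |R|=0.7312
R=1: x+1/2x²=0 ⇒ x=−2=-2.0000; min R=1−1/(4·1/2)=0.5000>−1
Confirm numerically:
  x=-1.922: |R|=0.92504 <1
  x=-1.660: |R|=0.71780 <1
  x=-1.370: |R|=0.56845 <1
  x=-1.025: |R|=0.50031 <1
  x=-2.523: |R|=1.65976 >1
  x=-2.284: |R|=1.32433 >1
  x=-2.266: |R|=1.30138 >1
Stable set (-2.0000, 0).

z∈(-2.0000,0).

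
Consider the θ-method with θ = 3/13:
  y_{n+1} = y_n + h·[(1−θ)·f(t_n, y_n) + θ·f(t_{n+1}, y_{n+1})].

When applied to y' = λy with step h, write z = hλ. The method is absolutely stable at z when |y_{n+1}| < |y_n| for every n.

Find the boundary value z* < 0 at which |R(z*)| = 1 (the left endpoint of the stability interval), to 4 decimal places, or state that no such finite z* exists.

z* = -3.7143.

With y'=λy (z=hλ):
  y_{n+1} = y_n + z·[10/13·y_n + 3/13·y_{n+1}] ⇒ (1 − 3/13z)y_{n+1} = (1 + 10/13z)y_n
  Hence R(z) = (1 + 10/13z)/(1 − 3/13z).

Solve |R(x)|<1 on ℝ⁻.
x=-0.95: |R|=0.2208
R=−1: 1+10/13x = −1+3/13x ⇒ -7/13x=2 ⇒ x=2/(-7/13)=-3.7143
Confirm numerically:
  x=-2.854: |R|=0.72071 <1
  x=-2.730: |R|=0.67485 <1
  x=-1.817: |R|=0.28020 <1
  x=-1.552: |R|=0.14273 <1
  x=-4.253: |R|=1.14640 >1
  x=-4.078: |R|=1.10090 >1
Stable set (-3.7143, 0).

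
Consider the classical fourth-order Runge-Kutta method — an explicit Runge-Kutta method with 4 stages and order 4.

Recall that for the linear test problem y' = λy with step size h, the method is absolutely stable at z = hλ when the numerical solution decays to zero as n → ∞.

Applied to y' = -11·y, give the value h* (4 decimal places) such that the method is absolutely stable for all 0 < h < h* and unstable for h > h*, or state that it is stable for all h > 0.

Test eqn y'=λy, z=hλ:
  order 4, 4-stage ⇒ R(z)=1+z+z^2/2+z^3/6+z^4/24
  (e.g. R(-1.27)=0.30345, |R|=0.30345)

Solve |R(x)|<1 on ℝ⁻.
x=-1.27: |R|=0.3034
|R(-2.61)|=0.7663 |R(-1.85)|=0.2940 |R(-0.85)|=0.4306
Bisect:
  x_lo=-3.2964 |R|=2.0866  x_hi=-0.1453 |R|=0.8648
  mid=-1.72084 |R|=0.27587 →hi
  mid=-2.50861 |R|=0.65693 →hi
  mid=-2.90249 |R|=1.19157 →lo
  mid=-2.70555 |R|=0.88628 →hi
  mid=-2.80402 |R|=1.02861 →lo
  mid=-2.75479 |R|=0.95497 →hi
  mid=-2.77940 |R|=0.99116 →hi
  mid=-2.79171 |R|=1.00972 →lo
  mid=-2.78556 |R|=1.00040 →lo
  ...
  [-2.78537,-2.78517] ⇒ x*=-2.7853
Interval (-2.7853, 0).

(-2.7853,0); λ=-11 ⇒ h* = 0.2532.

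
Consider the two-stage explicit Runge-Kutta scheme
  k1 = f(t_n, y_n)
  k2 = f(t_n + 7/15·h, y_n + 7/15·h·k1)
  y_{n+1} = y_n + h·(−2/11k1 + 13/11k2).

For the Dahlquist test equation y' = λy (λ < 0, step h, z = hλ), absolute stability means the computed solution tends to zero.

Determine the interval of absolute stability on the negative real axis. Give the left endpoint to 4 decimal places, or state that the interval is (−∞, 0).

Set f=λy, z=hλ:
  k1=λy_n ⇒ h·k1=z·y_n;  k2=λ(1+7/15z)y_n ⇒ h·k2=z(1+7/15z)y_n
  y_{n+1}/y_n = 1 − 2/11z + 13/11z(1+7/15z) = 1 + z + 91/165z²
  Hence R(z) = 1 + z + 91/165z².

Solve |R(x)|<1 on ℝ⁻.
x=-0.37: |R|=0.7055
R=1: x+91/165x²=0 ⇒ x=−165/91=-1.8132; min R=1−1/(4·91/165)=0.5467>−1
Confirm numerically:
  x=-1.202: |R|=0.59483 <1
  x=-1.173: |R|=0.58585 <1
  x=-1.058: |R|=0.55935 <1
  x=-0.910: |R|=0.54671 <1
  x=-2.401: |R|=1.77838 >1
  x=-2.064: |R|=1.28551 >1
  x=-2.038: |R|=1.25269 >1
Interval (-1.8132, 0).

(-1.8132, 0).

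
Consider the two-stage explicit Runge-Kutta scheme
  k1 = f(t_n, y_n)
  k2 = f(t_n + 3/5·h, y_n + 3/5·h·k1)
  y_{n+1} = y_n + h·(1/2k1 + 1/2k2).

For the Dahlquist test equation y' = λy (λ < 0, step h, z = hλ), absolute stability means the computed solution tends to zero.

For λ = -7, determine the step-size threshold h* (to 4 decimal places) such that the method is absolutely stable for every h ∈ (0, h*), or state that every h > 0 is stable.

(-3.3333,0); λ=-7 ⇒ h* = (10/3)/7 = 0.4762.

Test eqn y'=λy, z=hλ:
  k1=λy_n ⇒ h·k1=z·y_n;  k2=λ(1+3/5z)y_n ⇒ h·k2=z(1+3/5z)y_n
  y_{n+1}/y_n = 1 + 1/2z + 1/2z(1+3/5z) = 1 + z + 3/10z²
  Hence R(z) = 1 + z + 3/10z².

Find x<0 with |R(x)|<1.
x=-1.39: |R|=0.1896
R=1: x+3/10x²=0 ⇒ x=−10/3=-3.3333; min R=1−1/(4·3/10)=0.1667>−1
Confirm numerically:
  x=-3.248: |R|=0.91685 <1
  x=-2.236: |R|=0.26391 <1
  x=-2.105: |R|=0.22431 <1
  x=-1.566: |R|=0.16971 <1
  x=-3.767: |R|=1.49009 >1
  x=-3.682: |R|=1.38514 >1
  x=-3.600: |R|=1.28800 >1
Stable set (-3.3333, 0).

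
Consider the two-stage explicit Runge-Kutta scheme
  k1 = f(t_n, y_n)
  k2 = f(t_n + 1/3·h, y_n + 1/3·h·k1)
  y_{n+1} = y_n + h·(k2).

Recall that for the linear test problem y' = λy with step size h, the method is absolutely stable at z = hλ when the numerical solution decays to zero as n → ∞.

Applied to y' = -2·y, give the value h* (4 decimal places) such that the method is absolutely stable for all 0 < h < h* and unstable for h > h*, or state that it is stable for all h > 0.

Test eqn y'=λy, z=hλ:
  k1=λy_n ⇒ h·k1=z·y_n;  k2=λ(1+1/3z)y_n ⇒ h·k2=z(1+1/3z)y_n
  y_{n+1}/y_n = 1 + z(1+1/3z) = 1 + z + 1/3z²
  R(z) = 1 + z + 1/3z².

Boundary: |R(x)|=1, x<0.
x=-0.67: |R|=0.4796
R=1: x+1/3x²=0 ⇒ x=−3=-3.0000; min R=1−1/(4·1/3)=0.2500>−1
Confirm numerically:
  x=-2.922: |R|=0.92403 <1
  x=-2.165: |R|=0.39741 <1
  x=-1.879: |R|=0.29788 <1
  x=-1.580: |R|=0.25213 <1
  x=-3.378: |R|=1.42563 >1
  x=-3.125: |R|=1.13021 >1
Interval (-3.0000, 0).

(-3.0000,0); λ=-2 ⇒ h* = (3)/2 = 1.5000.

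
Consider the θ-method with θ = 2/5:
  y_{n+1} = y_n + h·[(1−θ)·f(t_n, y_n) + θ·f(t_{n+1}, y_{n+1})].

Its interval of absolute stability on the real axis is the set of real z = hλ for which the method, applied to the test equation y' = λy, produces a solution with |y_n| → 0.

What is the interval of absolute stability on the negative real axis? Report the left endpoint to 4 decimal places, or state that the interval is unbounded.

z∈(-10.0000,0).

With y'=λy (z=hλ):
  y_{n+1} = y_n + z·[3/5·y_n + 2/5·y_{n+1}] ⇒ (1 − 2/5z)y_{n+1} = (1 + 3/5z)y_n
  Hence R(z) = (1 + 3/5z)/(1 − 2/5z).

Boundary: |R(x)|=1, x<0.
x=-1.04: |R|=0.2655
R=−1: 1+3/5x = −1+2/5x ⇒ -1/5x=2 ⇒ x=2/(-1/5)=-10.0000
Confirm numerically:
  x=-9.010: |R|=0.95699 <1
  x=-8.245: |R|=0.91833 <1
  x=-5.106: |R|=0.67828 <1
  x=-4.765: |R|=0.63971 <1
  x=-10.325: |R|=1.01267 >1
  x=-10.082: |R|=1.00326 >1
So |R|<1 on (-10.0000, 0).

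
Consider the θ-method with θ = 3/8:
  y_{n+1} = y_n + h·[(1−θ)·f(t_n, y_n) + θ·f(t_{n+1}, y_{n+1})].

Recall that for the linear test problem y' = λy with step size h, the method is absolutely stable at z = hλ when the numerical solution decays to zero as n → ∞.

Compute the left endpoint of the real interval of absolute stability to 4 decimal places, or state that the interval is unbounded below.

Set f=λy, z=hλ:
  y_{n+1} = y_n + z·[5/8·y_n + 3/8·y_{n+1}] ⇒ (1 − 3/8z)y_{n+1} = (1 + 5/8z)y_n
  R(z) = (1 + 5/8z)/(1 − 3/8z).

Boundary: |R(x)|=1, x<0.
x=-0.94: |R|=0.3050
R=−1: 1+5/8x = −1+3/8x ⇒ -1/4x=2 ⇒ x=2/(-1/4)=-8.0000
Confirm numerically:
  x=-6.867: |R|=0.92077 <1
  x=-6.747: |R|=0.91126 <1
  x=-5.865: |R|=0.83317 <1
  x=-3.767: |R|=0.56137 <1
  x=-8.540: |R|=1.03212 >1
  x=-8.382: |R|=1.02305 >1
  x=-8.075: |R|=1.00465 >1
So |R|<1 on (-8.0000, 0).

left endpoint -8.0000.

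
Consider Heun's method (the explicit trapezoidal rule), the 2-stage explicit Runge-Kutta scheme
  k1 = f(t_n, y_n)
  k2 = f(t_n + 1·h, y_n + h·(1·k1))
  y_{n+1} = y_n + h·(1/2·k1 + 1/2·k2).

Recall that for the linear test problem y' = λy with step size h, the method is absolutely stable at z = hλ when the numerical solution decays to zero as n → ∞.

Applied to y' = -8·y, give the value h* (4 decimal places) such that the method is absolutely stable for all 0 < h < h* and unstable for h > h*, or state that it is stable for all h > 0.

(-2.0000,0); λ=-8 ⇒ h* = 0.2500.

Set f=λy, z=hλ:
  order 2, 2-stage ⇒ R(z)=1+z+z^2/2
  (e.g. R(-0.73)=0.53645, |R|=0.53645)

Boundary: |R(x)|=1, x<0.
x=-0.73: |R|=0.5364
|R(-2.25)|=1.2812 |R(-2.08)|=1.0832 |R(-0.72)|=0.5392
Bisect:
  x_lo=-2.3627 |R|=1.4285  x_hi=-0.2094 |R|=0.8125
  mid=-1.28607 |R|=0.54092 →hi
  mid=-1.82440 |R|=0.83981 →hi
  mid=-2.09356 |R|=1.09794 →lo
  mid=-1.95898 |R|=0.95982 →hi
  mid=-2.02627 |R|=1.02661 →lo
  mid=-1.99262 |R|=0.99265 →hi
  mid=-2.00945 |R|=1.00949 →lo
  mid=-2.00104 |R|=1.00104 →lo
  ...
  [-2.00012,-1.99998] ⇒ x*=-2.0000
So |R|<1 on (-2.0000, 0).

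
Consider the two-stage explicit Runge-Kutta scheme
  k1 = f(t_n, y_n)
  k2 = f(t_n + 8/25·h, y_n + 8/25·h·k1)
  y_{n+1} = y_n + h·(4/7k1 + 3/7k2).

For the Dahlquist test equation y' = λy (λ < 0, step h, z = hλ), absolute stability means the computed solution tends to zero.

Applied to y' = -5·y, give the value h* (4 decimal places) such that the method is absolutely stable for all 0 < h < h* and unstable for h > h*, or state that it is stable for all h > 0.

(-7.2917,0); λ=-5 ⇒ h* = (175/24)/5 = 1.4583.

Set f=λy, z=hλ:
  k1=λy_n ⇒ h·k1=z·y_n;  k2=λ(1+8/25z)y_n ⇒ h·k2=z(1+8/25z)y_n
  y_{n+1}/y_n = 1 + 4/7z + 3/7z(1+8/25z) = 1 + z + 24/175z²
  R(z) = 1 + z + 24/175z².

Solve |R(x)|<1 on ℝ⁻.
x=-0.38: |R|=0.6398
R=1: x+24/175x²=0 ⇒ x=−175/24=-7.2917; min R=1−1/(4·24/175)=-0.8229>−1
Confirm numerically:
  x=-6.962: |R|=0.68524 <1
  x=-5.034: |R|=0.55864 <1
  x=-4.694: |R|=0.67224 <1
  x=-3.606: |R|=0.82270 <1
  x=-7.562: |R|=1.28036 >1
  x=-7.505: |R|=1.21957 >1
  x=-7.384: |R|=1.09350 >1
So |R|<1 on (-7.2917, 0).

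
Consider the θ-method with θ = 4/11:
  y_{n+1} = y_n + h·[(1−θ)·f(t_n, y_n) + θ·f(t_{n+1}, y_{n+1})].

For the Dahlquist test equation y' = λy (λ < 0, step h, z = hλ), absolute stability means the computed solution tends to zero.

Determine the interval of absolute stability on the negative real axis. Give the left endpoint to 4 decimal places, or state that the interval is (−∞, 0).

Set f=λy, z=hλ:
  y_{n+1} = y_n + z·[7/11·y_n + 4/11·y_{n+1}] ⇒ (1 − 4/11z)y_{n+1} = (1 + 7/11z)y_n
  Hence R(z) = (1 + 7/11z)/(1 − 4/11z).

Boundary: |R(x)|=1, x<0.
x=-1.34: |R|=0.0990
R=−1: 1+7/11x = −1+4/11x ⇒ -3/11x=2 ⇒ x=2/(-3/11)=-7.3333
Confirm numerically:
  x=-6.374: |R|=0.92114 <1
  x=-6.358: |R|=0.91969 <1
  x=-4.450: |R|=0.69965 <1
  x=-4.327: |R|=0.68140 <1
  x=-7.663: |R|=1.02374 >1
  x=-7.374: |R|=1.00301 >1
Interval (-7.3333, 0).

z∈(-7.3333,0).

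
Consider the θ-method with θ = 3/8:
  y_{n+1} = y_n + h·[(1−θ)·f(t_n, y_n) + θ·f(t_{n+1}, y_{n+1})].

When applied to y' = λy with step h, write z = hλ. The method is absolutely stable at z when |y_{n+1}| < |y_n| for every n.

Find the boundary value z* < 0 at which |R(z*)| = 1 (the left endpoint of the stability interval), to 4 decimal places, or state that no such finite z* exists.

z* = -8.0000.

On y'=λy, z=hλ:
  y_{n+1} = y_n + z·[5/8·y_n + 3/8·y_{n+1}] ⇒ (1 − 3/8z)y_{n+1} = (1 + 5/8z)y_n
  so R(z) = (1 + 5/8z)/(1 − 3/8z).

Solve |R(x)|<1 on ℝ⁻.
x=-1.42: |R|=0.0734
R=−1: 1+5/8x = −1+3/8x ⇒ -1/4x=2 ⇒ x=2/(-1/4)=-8.0000
Confirm numerically:
  x=-7.915: |R|=0.99464 <1
  x=-7.888: |R|=0.99293 <1
  x=-7.824: |R|=0.98882 <1
  x=-6.660: |R|=0.90422 <1
  x=-8.538: |R|=1.03201 >1
  x=-8.512: |R|=1.03053 >1
  x=-8.297: |R|=1.01806 >1
Interval (-8.0000, 0).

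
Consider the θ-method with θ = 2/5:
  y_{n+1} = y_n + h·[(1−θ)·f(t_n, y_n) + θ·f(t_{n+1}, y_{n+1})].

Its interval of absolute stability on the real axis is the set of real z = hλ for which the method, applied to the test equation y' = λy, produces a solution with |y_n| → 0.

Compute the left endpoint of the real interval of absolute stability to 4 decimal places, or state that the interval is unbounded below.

Set f=λy, z=hλ:
  y_{n+1} = y_n + z·[3/5·y_n + 2/5·y_{n+1}] ⇒ (1 − 2/5z)y_{n+1} = (1 + 3/5z)y_n
  so R(z) = (1 + 3/5z)/(1 − 2/5z).

Need |R(x)|<1, x<0.
x=-1.66: |R|=0.0024
R=−1: 1+3/5x = −1+2/5x ⇒ -1/5x=2 ⇒ x=2/(-1/5)=-10.0000
Confirm numerically:
  x=-9.502: |R|=0.97925 <1
  x=-9.052: |R|=0.95897 <1
  x=-7.956: |R|=0.90226 <1
  x=-7.574: |R|=0.87959 <1
  x=-10.373: |R|=1.01449 >1
  x=-10.113: |R|=1.00448 >1
  x=-10.023: |R|=1.00092 >1
So |R|<1 on (-10.0000, 0).

left endpoint -10.0000.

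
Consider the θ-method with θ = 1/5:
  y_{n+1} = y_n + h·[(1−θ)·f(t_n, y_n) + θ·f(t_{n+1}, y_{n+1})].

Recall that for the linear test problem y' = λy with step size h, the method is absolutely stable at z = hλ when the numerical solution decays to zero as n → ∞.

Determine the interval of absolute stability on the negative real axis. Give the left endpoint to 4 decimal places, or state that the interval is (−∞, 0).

Set f=λy, z=hλ:
  y_{n+1} = y_n + z·[4/5·y_n + 1/5·y_{n+1}] ⇒ (1 − 1/5z)y_{n+1} = (1 + 4/5z)y_n
  R(z) = (1 + 4/5z)/(1 − 1/5z).

Solve |R(x)|<1 on ℝ⁻.
x=-1.13: |R|=0.0783
R=−1: 1+4/5x = −1+1/5x ⇒ -3/5x=2 ⇒ x=2/(-3/5)=-3.3333
Confirm numerically:
  x=-3.036: |R|=0.88900 <1
  x=-1.887: |R|=0.36997 <1
  x=-1.652: |R|=0.24173 <1
  x=-3.603: |R|=1.09404 >1
  x=-3.465: |R|=1.04666 >1
  x=-3.407: |R|=1.02629 >1
Interval (-3.3333, 0).

z∈(-3.3333,0).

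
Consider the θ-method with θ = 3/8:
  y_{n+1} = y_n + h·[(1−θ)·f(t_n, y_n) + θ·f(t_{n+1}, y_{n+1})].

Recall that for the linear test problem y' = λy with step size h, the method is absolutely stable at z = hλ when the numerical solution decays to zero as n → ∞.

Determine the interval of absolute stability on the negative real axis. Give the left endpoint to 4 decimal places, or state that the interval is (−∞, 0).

Test eqn y'=λy, z=hλ:
  y_{n+1} = y_n + z·[5/8·y_n + 3/8·y_{n+1}] ⇒ (1 − 3/8z)y_{n+1} = (1 + 5/8z)y_n
  ⇒ R(z) = (1 + 5/8z)/(1 − 3/8z).

Need |R(x)|<1, x<0.
x=-1.09: |R|=0.2263
R=−1: 1+5/8x = −1+3/8x ⇒ -1/4x=2 ⇒ x=2/(-1/4)=-8.0000
Confirm numerically:
  x=-4.912: |R|=0.72836 <1
  x=-3.754: |R|=0.55913 <1
  x=-8.389: |R|=1.02346 >1
  x=-8.380: |R|=1.02293 >1
  x=-8.270: |R|=1.01646 >1
Interval (-8.0000, 0).

z∈(-8.0000,0).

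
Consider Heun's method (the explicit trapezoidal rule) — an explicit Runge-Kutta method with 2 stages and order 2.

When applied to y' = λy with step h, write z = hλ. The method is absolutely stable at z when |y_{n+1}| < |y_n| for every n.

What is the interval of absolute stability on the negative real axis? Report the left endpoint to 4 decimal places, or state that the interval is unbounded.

(-2.0000, 0).

Test eqn y'=λy, z=hλ:
  order 2, 2-stage ⇒ R(z)=1+z+z^2/2
  (e.g. R(-1.59)=0.67405, |R|=0.67405)

Need |R(x)|<1, x<0.
x=-1.59: |R|=0.6741
|R(-2.21)|=1.2320 |R(-1.51)|=0.6300 |R(-1.26)|=0.5338
Bisect:
  x_lo=-2.8486 |R|=2.2087  x_hi=-0.3011 |R|=0.7442
  mid=-1.57487 |R|=0.66524 →hi
  mid=-2.21175 |R|=1.23417 →lo
  mid=-1.89331 |R|=0.89900 →hi
  mid=-2.05253 |R|=1.05391 →lo
  mid=-1.97292 |R|=0.97328 →hi
  mid=-2.01272 |R|=1.01280 →lo
  mid=-1.99282 |R|=0.99284 →hi
  mid=-2.00277 |R|=1.00277 →lo
  ...
  [-2.00013,-1.99997] ⇒ x*=-2.0000
Stable set (-2.0000, 0).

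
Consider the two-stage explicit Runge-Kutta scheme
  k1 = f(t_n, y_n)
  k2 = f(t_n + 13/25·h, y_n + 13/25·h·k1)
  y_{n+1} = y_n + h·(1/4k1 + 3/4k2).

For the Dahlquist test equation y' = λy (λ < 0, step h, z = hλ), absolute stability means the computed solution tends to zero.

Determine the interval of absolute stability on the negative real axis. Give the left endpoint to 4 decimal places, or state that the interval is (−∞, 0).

(-2.5641, 0).

On y'=λy, z=hλ:
  k1=λy_n ⇒ h·k1=z·y_n;  k2=λ(1+13/25z)y_n ⇒ h·k2=z(1+13/25z)y_n
  y_{n+1}/y_n = 1 + 1/4z + 3/4z(1+13/25z) = 1 + z + 39/100z²
  Hence R(z) = 1 + z + 39/100z².

Find x<0 with |R(x)|<1.
x=-0.42: |R|=0.6488
R=1: x+39/100x²=0 ⇒ x=−100/39=-2.5641; min R=1−1/(4·39/100)=0.3590>−1
Confirm numerically:
  x=-2.444: |R|=0.88552 <1
  x=-1.827: |R|=0.47479 <1
  x=-1.286: |R|=0.35898 <1
  x=-1.060: |R|=0.37820 <1
  x=-3.039: |R|=1.56285 >1
  x=-2.837: |R|=1.30194 >1
  x=-2.745: |R|=1.19366 >1
Stable set (-2.5641, 0).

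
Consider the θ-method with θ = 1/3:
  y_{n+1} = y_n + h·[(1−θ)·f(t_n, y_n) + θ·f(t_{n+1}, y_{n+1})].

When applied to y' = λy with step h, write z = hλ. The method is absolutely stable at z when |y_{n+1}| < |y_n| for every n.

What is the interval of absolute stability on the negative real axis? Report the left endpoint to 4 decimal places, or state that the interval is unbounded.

z∈(-6.0000,0).

On y'=λy, z=hλ:
  y_{n+1} = y_n + z·[2/3·y_n + 1/3·y_{n+1}] ⇒ (1 − 1/3z)y_{n+1} = (1 + 2/3z)y_n
  Hence R(z) = (1 + 2/3z)/(1 − 1/3z).

Need |R(x)|<1, x<0.
x=-0.58: |R|=0.5140
R=−1: 1+2/3x = −1+1/3x ⇒ -1/3x=2 ⇒ x=2/(-1/3)=-6.0000
Confirm numerically:
  x=-5.602: |R|=0.95373 <1
  x=-3.960: |R|=0.70690 <1
  x=-3.928: |R|=0.70092 <1
  x=-3.882: |R|=0.69224 <1
  x=-6.343: |R|=1.03671 >1
  x=-6.081: |R|=1.00892 >1
Stable set (-6.0000, 0).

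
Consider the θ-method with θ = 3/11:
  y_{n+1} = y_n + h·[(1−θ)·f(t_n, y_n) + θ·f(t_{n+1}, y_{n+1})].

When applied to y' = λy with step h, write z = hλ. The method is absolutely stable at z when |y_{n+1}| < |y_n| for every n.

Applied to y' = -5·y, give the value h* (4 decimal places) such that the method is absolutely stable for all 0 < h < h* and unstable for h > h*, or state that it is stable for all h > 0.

(-4.4000,0); λ=-5 ⇒ h* = (22/5)/5 = 0.8800.

With y'=λy (z=hλ):
  y_{n+1} = y_n + z·[8/11·y_n + 3/11·y_{n+1}] ⇒ (1 − 3/11z)y_{n+1} = (1 + 8/11z)y_n
  Hence R(z) = (1 + 8/11z)/(1 − 3/11z).

Find x<0 with |R(x)|<1.
x=-1.77: |R|=0.1937
R=−1: 1+8/11x = −1+3/11x ⇒ -5/11x=2 ⇒ x=2/(-5/11)=-4.4000
Confirm numerically:
  x=-4.247: |R|=0.96778 <1
  x=-3.432: |R|=0.77273 <1
  x=-2.646: |R|=0.53691 <1
  x=-4.547: |R|=1.02983 >1
  x=-4.453: |R|=1.01088 >1
  x=-4.444: |R|=1.00904 >1
So |R|<1 on (-4.4000, 0).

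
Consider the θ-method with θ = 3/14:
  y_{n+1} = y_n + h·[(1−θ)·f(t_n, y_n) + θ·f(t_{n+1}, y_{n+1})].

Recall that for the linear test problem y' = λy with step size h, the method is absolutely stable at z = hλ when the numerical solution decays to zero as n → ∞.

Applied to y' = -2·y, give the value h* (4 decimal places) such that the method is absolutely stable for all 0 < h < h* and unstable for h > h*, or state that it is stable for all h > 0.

(-3.5000,0); λ=-2 ⇒ h* = (7/2)/2 = 1.7500.

Set f=λy, z=hλ:
  y_{n+1} = y_n + z·[11/14·y_n + 3/14·y_{n+1}] ⇒ (1 − 3/14z)y_{n+1} = (1 + 11/14z)y_n
  so R(z) = (1 + 11/14z)/(1 − 3/14z).

Solve |R(x)|<1 on ℝ⁻.
x=-0.8: |R|=0.3171
R=−1: 1+11/14x = −1+3/14x ⇒ -4/7x=2 ⇒ x=2/(-4/7)=-3.5000
Confirm numerically:
  x=-2.585: |R|=0.66353 <1
  x=-2.383: |R|=0.57747 <1
  x=-1.456: |R|=0.10976 <1
  x=-3.729: |R|=1.07274 >1
  x=-3.600: |R|=1.03226 >1
  x=-3.550: |R|=1.01623 >1
Stable set (-3.5000, 0).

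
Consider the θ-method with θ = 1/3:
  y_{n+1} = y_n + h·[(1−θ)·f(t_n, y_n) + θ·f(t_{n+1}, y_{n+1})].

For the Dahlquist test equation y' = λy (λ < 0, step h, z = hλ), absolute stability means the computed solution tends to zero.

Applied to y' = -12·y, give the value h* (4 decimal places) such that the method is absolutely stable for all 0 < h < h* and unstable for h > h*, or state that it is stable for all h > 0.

Set f=λy, z=hλ:
  y_{n+1} = y_n + z·[2/3·y_n + 1/3·y_{n+1}] ⇒ (1 − 1/3z)y_{n+1} = (1 + 2/3z)y_n
  R(z) = (1 + 2/3z)/(1 − 1/3z).

Find x<0 with |R(x)|<1.
x=-1.01: |R|=0.2444
R=−1: 1+2/3x = −1+1/3x ⇒ -1/3x=2 ⇒ x=2/(-1/3)=-6.0000
Confirm numerically:
  x=-5.677: |R|=0.96278 <1
  x=-4.216: |R|=0.75277 <1
  x=-3.784: |R|=0.67335 <1
  x=-3.244: |R|=0.55862 <1
  x=-6.443: |R|=1.04691 >1
  x=-6.109: |R|=1.01197 >1
Stable set (-6.0000, 0).

(-6.0000,0); λ=-12 ⇒ h* = (6)/12 = 0.5000.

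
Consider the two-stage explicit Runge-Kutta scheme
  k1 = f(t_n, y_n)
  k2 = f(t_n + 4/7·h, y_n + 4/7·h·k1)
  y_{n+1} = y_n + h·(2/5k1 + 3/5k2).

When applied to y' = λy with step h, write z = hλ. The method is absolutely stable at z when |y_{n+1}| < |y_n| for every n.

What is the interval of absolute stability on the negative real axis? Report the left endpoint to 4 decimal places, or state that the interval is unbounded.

(-2.9167, 0).

On y'=λy, z=hλ:
  k1=λy_n ⇒ h·k1=z·y_n;  k2=λ(1+4/7z)y_n ⇒ h·k2=z(1+4/7z)y_n
  y_{n+1}/y_n = 1 + 2/5z + 3/5z(1+4/7z) = 1 + z + 12/35z²
  ⇒ R(z) = 1 + z + 12/35z².

Solve |R(x)|<1 on ℝ⁻.
x=-0.9: |R|=0.3777
R=1: x+12/35x²=0 ⇒ x=−35/12=-2.9167; min R=1−1/(4·12/35)=0.2708>−1
Confirm numerically:
  x=-2.811: |R|=0.89816 <1
  x=-1.898: |R|=0.33711 <1
  x=-1.699: |R|=0.29069 <1
  x=-3.435: |R|=1.61045 >1
  x=-3.376: |R|=1.53167 >1
  x=-2.977: |R|=1.06158 >1
Stable set (-2.9167, 0).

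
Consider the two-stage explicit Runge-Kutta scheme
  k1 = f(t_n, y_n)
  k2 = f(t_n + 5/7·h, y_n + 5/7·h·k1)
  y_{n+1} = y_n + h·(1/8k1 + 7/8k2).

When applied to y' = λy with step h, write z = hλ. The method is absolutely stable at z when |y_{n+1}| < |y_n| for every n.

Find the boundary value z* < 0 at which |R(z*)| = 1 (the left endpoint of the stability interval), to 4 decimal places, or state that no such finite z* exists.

left endpoint -1.6000.

Test eqn y'=λy, z=hλ:
  k1=λy_n ⇒ h·k1=z·y_n;  k2=λ(1+5/7z)y_n ⇒ h·k2=z(1+5/7z)y_n
  y_{n+1}/y_n = 1 + 1/8z + 7/8z(1+5/7z) = 1 + z + 5/8z²
  ⇒ R(z) = 1 + z + 5/8z².

Find x<0 with |R(x)|<1.
x=-0.66: |R|=0.6122
R=1: x+5/8x²=0 ⇒ x=−8/5=-1.6000; min R=1−1/(4·5/8)=0.6000>−1
Confirm numerically:
  x=-1.508: |R|=0.91329 <1
  x=-1.493: |R|=0.90016 <1
  x=-1.406: |R|=0.82952 <1
  x=-0.746: |R|=0.60182 <1
  x=-2.168: |R|=1.76964 >1
  x=-1.864: |R|=1.30756 >1
Stable set (-1.6000, 0).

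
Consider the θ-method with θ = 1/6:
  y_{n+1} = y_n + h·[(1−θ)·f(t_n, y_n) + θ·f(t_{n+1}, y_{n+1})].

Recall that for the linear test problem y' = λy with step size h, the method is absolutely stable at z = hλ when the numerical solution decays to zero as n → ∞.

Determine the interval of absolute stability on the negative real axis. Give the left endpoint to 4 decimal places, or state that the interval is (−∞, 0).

Set f=λy, z=hλ:
  y_{n+1} = y_n + z·[5/6·y_n + 1/6·y_{n+1}] ⇒ (1 − 1/6z)y_{n+1} = (1 + 5/6z)y_n
  R(z) = (1 + 5/6z)/(1 − 1/6z).

Boundary: |R(x)|=1, x<0.
x=-0.32: |R|=0.6962
R=−1: 1+5/6x = −1+1/6x ⇒ -2/3x=2 ⇒ x=2/(-2/3)=-3.0000
Confirm numerically:
  x=-2.600: |R|=0.81395 <1
  x=-2.167: |R|=0.59202 <1
  x=-1.394: |R|=0.13119 <1
  x=-1.385: |R|=0.12525 <1
  x=-3.461: |R|=1.19491 >1
  x=-3.214: |R|=1.09290 >1
  x=-3.026: |R|=1.01152 >1
Interval (-3.0000, 0).

(-3.0000, 0).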